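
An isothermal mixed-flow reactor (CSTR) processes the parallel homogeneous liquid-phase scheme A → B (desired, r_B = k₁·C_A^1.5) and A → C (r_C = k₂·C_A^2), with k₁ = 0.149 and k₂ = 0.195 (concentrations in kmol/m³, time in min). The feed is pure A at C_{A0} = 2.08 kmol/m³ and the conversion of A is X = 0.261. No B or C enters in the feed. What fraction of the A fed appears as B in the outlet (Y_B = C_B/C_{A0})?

Exit C_A = C_{A0}(1−X) = 2.08×0.739 = 1.537 kmol/m³.
Rates in a CSTR are evaluated at the outlet concentration: r_B = 0.149×1.537^1.5 = 0.2840, r_C = 0.195×1.537^2 = 0.4607.
Fraction of consumed A going to B: r_B/(r_B+r_C) = 0.3813.
C_B = 0.3813·C_{A0}·X = 0.3813×2.08×0.261 = 0.207 kmol/m³; Y_B = C_B/C_{A0} = 0.0995.

0.0995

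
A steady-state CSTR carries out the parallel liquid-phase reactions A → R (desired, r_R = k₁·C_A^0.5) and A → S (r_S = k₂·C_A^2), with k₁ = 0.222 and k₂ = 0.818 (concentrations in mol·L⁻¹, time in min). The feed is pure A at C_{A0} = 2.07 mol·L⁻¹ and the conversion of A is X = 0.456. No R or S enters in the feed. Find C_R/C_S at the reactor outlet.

Exit C_A = C_{A0}(1−X) = 2.07×0.544 = 1.126 mol·L⁻¹.
A CSTR operates uniformly at the exit composition, giving r_R = 0.2356 and r_S = 1.037 (each k·C_A^n at C_A = 1.126).
Overall selectivity = C_R/C_S = r_Rτ/(r_Sτ) = r_R/r_S = 0.227.

0.227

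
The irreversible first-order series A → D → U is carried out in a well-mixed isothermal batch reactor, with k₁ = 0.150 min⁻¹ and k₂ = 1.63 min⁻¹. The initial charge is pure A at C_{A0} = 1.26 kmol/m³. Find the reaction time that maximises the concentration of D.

1.61 min

For first-order series the maximum of C_D occurs at t_opt = ln(k₂/k₁)/(k₂−k₁).
= ln(1.63/0.150)/(1.63−0.150) = ln(10.87)/1.480 = 2.386/1.480 = 1.61 min.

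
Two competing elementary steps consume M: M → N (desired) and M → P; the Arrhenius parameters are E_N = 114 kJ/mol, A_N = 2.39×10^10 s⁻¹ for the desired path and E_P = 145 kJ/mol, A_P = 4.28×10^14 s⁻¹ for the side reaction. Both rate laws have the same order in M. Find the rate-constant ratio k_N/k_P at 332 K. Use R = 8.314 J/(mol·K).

With equal orders, S_{N/P} = k_N/k_P = (A_N/A_P)·exp[(E_P−E_N)/(RT)].
(E_P−E_N)/(RT) = (145−114)×10³/(8.314×332) = 31000/2760 = 11.23.
k_N/k_P = (2.39×10^10/4.28×10^14)·exp(11.23) = 5.584×10^-5 × 75424 = 4.21.

4.21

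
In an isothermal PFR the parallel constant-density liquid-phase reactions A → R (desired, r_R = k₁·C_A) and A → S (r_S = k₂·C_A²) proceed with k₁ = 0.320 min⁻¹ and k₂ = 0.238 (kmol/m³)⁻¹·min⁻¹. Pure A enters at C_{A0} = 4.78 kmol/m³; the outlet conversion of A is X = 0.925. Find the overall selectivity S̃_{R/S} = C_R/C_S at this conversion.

0.637

C_A = C_{A0}(1−X) = 0.3585 kmol/m³.
Along a PFR/batch, dC_R/dC_A = −r_R/(r_R+r_S) = −k₁/(k₁+k₂·C_A).
Integrating from C_{A0} to C_A: C_R = (0.320/0.238)·ln[(0.320+0.238·4.78)/(0.320+0.238·0.358)] = 1.345·ln(1.458/0.4053) = 1.721 kmol/m³.
C_S = (C_{A0}−C_A)−C_R = 2.701 kmol/m³; S̃_{R/S} = 1.721/2.701 = 0.637.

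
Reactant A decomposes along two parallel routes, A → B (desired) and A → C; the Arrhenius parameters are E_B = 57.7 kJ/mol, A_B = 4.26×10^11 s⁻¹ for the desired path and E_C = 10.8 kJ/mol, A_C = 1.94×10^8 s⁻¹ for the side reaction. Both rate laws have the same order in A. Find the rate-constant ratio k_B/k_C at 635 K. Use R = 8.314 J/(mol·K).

0.304

With equal orders, S_{B/C} = k_B/k_C = (A_B/A_C)·exp[(E_C−E_B)/(RT)].
(E_C−E_B)/(RT) = (10.8−57.7)×10³/(8.314×635) = -46900/5279 = -8.884.
k_B/k_C = (4.26×10^11/1.94×10^8)·exp(-8.884) = 2196 × 1.386×10^-4 = 0.304.
Since E_B > E_C, raising the temperature improves selectivity toward B.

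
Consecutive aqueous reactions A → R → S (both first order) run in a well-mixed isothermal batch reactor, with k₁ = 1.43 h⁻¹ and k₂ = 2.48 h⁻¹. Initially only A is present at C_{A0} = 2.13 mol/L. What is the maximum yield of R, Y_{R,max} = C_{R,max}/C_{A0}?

At the optimum, C_{R,max}/C_{A0} = (k₁/k₂)^[k₂/(k₂−k₁)].
= (1.43/2.48)^(2.48/(2.48−1.43)) = (0.5766)^(2.362) = 0.2724.

0.272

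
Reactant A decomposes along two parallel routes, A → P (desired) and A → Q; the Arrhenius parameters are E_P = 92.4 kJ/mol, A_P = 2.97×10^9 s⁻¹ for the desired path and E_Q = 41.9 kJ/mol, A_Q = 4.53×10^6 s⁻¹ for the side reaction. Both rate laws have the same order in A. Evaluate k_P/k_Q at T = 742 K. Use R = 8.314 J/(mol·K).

Since both paths have the same order in A, the concentration cancels and S_{P/Q} = k_P/k_Q = (A_P/A_Q)·exp[(E_Q−E_P)/(RT)].
(E_Q−E_P)/(RT) = (41.9−92.4)×10³/(8.314×742) = -50500/6169 = -8.186.
k_P/k_Q = (2.97×10^9/4.53×10^6)·exp(-8.186) = 655.6 × 2.785×10^-4 = 0.183.

0.183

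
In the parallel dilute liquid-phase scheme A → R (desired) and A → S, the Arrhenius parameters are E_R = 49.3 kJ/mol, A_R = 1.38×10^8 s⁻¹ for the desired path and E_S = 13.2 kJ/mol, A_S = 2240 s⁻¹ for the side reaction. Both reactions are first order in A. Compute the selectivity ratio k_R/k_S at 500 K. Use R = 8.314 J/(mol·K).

With equal orders, S_{R/S} = k_R/k_S = (A_R/A_S)·exp[(E_S−E_R)/(RT)].
(E_S−E_R)/(RT) = (13.2−49.3)×10³/(8.314×500) = -36100/4157 = -8.684.
k_R/k_S = (1.38×10^8/2240)·exp(-8.684) = 61607 × 1.692×10^-4 = 10.4.
Since E_R > E_S, raising the temperature improves selectivity toward R.

10.4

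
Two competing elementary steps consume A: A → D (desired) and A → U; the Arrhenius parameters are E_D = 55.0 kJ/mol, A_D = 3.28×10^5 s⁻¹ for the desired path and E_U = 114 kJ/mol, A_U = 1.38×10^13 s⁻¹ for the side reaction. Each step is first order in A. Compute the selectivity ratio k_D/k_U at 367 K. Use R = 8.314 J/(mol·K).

5.94

Since both paths have the same order in A, the concentration cancels and S_{D/U} = k_D/k_U = (A_D/A_U)·exp[(E_U−E_D)/(RT)].
(E_U−E_D)/(RT) = (114−55.0)×10³/(8.314×367) = 59000/3051 = 19.34.
k_D/k_U = (3.28×10^5/1.38×10^13)·exp(19.34) = 2.377×10^-8 × 2.499×10^8 = 5.94.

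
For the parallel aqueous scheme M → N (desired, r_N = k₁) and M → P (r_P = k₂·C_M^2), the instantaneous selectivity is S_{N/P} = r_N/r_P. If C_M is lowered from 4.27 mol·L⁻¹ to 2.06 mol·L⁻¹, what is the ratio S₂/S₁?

S_{N/P} = (k₁/k₂)·C_M^-2, so S₂/S₁ = (C_{M,2}/C_{M,1})^-2.
= (2.06/4.27)^(-2) = (0.4824)^(-2) = 4.30.

4.30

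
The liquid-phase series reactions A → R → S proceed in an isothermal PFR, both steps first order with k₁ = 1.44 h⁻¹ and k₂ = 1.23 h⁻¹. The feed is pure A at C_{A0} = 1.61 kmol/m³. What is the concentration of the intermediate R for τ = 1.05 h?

0.600 kmol/m³

The intermediate concentration in a first-order A→B→C sequence is C_R = k₁C_{A0}(e^(−k₁τ) − e^(−k₂τ))/(k₂−k₁).
e^(−k₁τ) = e^(−1.44×1.05) = e^(−1.512) = 0.2205; e^(−k₂τ) = e^(−1.292) = 0.2749.
C_R = 1.44×1.61/(1.23−1.44) × (0.2205−0.2749) = (-11.04)×(-0.05439) = 0.6005 kmol/m³.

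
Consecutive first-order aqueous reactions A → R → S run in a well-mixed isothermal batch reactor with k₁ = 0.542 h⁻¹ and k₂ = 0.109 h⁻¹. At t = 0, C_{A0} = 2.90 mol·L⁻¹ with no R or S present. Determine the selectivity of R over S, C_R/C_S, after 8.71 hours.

0.914

Solving the coupled first-order balances gives C_R(t) = [k₁/(k₂−k₁)]·C_{A0}·(e^(−k₁t) − e^(−k₂t)).
e^(−k₁t) = e^(−0.542×8.71) = e^(−4.721) = 0.008908; e^(−k₂t) = e^(−0.9494) = 0.3870.
C_R = 0.542×2.90/(0.109−0.542) × (0.008908−0.3870) = (-3.630)×(-0.3781) = 1.372 mol·L⁻¹.
C_A = C_{A0}e^(−k₁t) = 0.02583 mol·L⁻¹, so C_S = C_{A0}−C_A−C_R = 1.502 mol·L⁻¹; C_R/C_S = 0.914.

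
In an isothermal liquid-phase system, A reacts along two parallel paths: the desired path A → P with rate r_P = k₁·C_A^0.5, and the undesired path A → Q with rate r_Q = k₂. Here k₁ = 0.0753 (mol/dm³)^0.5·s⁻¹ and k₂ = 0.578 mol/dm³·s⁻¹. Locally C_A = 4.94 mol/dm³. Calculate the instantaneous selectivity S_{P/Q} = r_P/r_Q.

S_{P/Q} = r_P/r_Q = (k₁·C_A^0.5)/(k₂) = (k₁/k₂)·C_A^0.5.
= (0.0753×4.940^0.5) / (0.578) = 0.1674/0.5780 = 0.290.

0.290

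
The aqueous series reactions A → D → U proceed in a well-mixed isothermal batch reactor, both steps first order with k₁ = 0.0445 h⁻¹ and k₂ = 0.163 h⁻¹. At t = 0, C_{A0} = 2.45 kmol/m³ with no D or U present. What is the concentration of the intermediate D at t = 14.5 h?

0.396 kmol/m³

The intermediate concentration in a first-order A→B→C sequence is C_D = k₁C_{A0}(e^(−k₁t) − e^(−k₂t))/(k₂−k₁).
e^(−k₁t) = e^(−0.0445×14.5) = e^(−0.6452) = 0.5245; e^(−k₂t) = e^(−2.364) = 0.09409.
C_D = 0.0445×2.45/(0.163−0.0445) × (0.5245−0.09409) = 0.9200×0.4304 = 0.3960 kmol/m³.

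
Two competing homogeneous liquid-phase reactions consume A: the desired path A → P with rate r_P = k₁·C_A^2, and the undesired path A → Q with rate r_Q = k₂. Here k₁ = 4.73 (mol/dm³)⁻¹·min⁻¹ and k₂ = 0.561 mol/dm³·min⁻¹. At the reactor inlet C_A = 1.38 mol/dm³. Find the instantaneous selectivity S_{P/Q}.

S_{P/Q} = r_P/r_Q = (k₁·C_A^2)/(k₂) = (k₁/k₂)·C_A^2.
= (4.73×1.380^2) / (0.561) = 9.008/0.5610 = 16.1.
Since the desired path is higher order in A, keeping C_A high (PFR or concentrated feed) favours P.

16.1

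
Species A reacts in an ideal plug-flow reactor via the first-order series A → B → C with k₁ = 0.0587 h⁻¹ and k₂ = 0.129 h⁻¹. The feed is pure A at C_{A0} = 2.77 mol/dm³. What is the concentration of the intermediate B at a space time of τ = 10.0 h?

0.649 mol/dm³

For first-order series with pure A initially, C_B(τ) = k₁C_{A0}/(k₂−k₁)·(e^(−k₁τ) − e^(−k₂τ)).
e^(−k₁τ) = e^(−0.0587×10.0) = e^(−0.5870) = 0.5560; e^(−k₂τ) = e^(−1.290) = 0.2753.
C_B = 0.0587×2.77/(0.129−0.0587) × (0.5560−0.2753) = 2.313×0.2807 = 0.6493 mol/dm³.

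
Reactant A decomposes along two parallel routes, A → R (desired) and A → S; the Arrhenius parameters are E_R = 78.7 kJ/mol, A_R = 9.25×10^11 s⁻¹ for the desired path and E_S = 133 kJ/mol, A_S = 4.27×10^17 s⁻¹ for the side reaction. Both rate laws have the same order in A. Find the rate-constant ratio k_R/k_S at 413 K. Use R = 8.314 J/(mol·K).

16.0

Since both paths have the same order in A, the concentration cancels and S_{R/S} = k_R/k_S = (A_R/A_S)·exp[(E_S−E_R)/(RT)].
(E_S−E_R)/(RT) = (133−78.7)×10³/(8.314×413) = 54300/3434 = 15.81.
k_R/k_S = (9.25×10^11/4.27×10^17)·exp(15.81) = 2.166×10^-6 × 7.377×10^6 = 16.0.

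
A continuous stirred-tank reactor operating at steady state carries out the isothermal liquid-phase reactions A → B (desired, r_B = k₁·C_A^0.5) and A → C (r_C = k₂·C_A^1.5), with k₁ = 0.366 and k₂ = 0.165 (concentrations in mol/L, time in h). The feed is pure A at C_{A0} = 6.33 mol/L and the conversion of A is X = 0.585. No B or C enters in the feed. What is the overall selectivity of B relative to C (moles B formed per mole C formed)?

Exit C_A = C_{A0}(1−X) = 6.33×0.415 = 2.627 mol/L.
In a CSTR the entire volume is at exit conditions, so r_B = 0.366×2.627^0.5 = 0.5932 and r_C = 0.165×2.627^1.5 = 0.7025.
Overall selectivity = C_B/C_C = r_Bτ/(r_Cτ) = r_B/r_C = 0.844.

0.844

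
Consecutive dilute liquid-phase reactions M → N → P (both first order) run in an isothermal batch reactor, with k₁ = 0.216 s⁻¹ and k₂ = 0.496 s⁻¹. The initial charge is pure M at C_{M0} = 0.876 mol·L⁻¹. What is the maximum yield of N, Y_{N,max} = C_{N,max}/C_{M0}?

For a first-order series the maximum intermediate yield is C_{N,max}/C_{M0} = (k₁/k₂)^[k₂/(k₂−k₁)].
= (0.216/0.496)^(0.496/(0.496−0.216)) = (0.4355)^(1.771) = 0.2293.

0.229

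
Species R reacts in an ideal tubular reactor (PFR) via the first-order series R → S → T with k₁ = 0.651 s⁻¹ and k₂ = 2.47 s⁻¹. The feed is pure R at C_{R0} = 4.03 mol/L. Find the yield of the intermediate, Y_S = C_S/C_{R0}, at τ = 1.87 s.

0.102

The intermediate concentration in a first-order A→B→C sequence is C_S = k₁C_{R0}(e^(−k₁τ) − e^(−k₂τ))/(k₂−k₁).
e^(−k₁τ) = e^(−0.651×1.87) = e^(−1.217) = 0.2960; e^(−k₂τ) = e^(−4.619) = 0.009864.
C_S = 0.651×4.03/(2.47−0.651) × (0.2960−0.009864) = 1.442×0.2861 = 0.4127 mol/L.
Y_S = C_S/C_{R0} = 0.4127/4.03 = 0.102.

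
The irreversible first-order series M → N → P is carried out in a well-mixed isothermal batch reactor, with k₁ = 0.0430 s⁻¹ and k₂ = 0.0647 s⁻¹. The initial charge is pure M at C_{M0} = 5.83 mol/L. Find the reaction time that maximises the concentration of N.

The intermediate peaks when r₁ = r₂, i.e. k₁e^(−k₁t) = k₂e^(−k₂t), giving t_opt = ln(k₂/k₁)/(k₂−k₁).
= ln(0.0647/0.0430)/(0.0647−0.0430) = ln(1.505)/0.02170 = 0.4086/0.02170 = 18.8 s.

18.8 s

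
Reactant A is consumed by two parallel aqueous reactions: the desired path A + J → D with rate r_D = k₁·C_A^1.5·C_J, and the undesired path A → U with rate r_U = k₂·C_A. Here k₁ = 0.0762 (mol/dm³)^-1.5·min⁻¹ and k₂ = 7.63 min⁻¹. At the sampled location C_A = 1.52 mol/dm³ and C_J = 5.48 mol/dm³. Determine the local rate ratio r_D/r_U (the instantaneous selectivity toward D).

0.0675

S_{D/U} = r_D/r_U = (k₁·C_A^1.5·C_J)/(k₂·C_A) = (k₁/k₂)·C_A^0.5·C_J.
= (0.0762×1.520^1.5×5.480) / (7.63×1.520) = 0.7825/11.60 = 0.0675.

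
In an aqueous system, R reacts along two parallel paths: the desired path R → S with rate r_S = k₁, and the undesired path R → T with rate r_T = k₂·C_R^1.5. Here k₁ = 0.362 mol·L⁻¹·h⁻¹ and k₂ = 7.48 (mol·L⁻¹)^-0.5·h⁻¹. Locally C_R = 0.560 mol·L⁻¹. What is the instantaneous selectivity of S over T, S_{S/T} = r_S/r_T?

0.115

S_{S/T} = r_S/r_T = (k₁)/(k₂·C_R^1.5) = (k₁/k₂)·C_R^-1.5.
= (0.362) / (7.48×0.5600^1.5) = 0.3620/3.135 = 0.115.
The undesired path is higher order in R, so low C_R (CSTR or dilute feed) favours S.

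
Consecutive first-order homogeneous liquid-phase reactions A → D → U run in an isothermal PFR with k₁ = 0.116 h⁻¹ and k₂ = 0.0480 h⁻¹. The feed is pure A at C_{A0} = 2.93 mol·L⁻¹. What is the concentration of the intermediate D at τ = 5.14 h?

For first-order series with pure A initially, C_D(τ) = k₁C_{A0}/(k₂−k₁)·(e^(−k₁τ) − e^(−k₂τ)).
e^(−k₁τ) = e^(−0.116×5.14) = e^(−0.5962) = 0.5509; e^(−k₂τ) = e^(−0.2467) = 0.7814.
C_D = 0.116×2.93/(0.0480−0.116) × (0.5509−0.7814) = (-4.998)×(-0.2305) = 1.152 mol·L⁻¹.

1.15 mol·L⁻¹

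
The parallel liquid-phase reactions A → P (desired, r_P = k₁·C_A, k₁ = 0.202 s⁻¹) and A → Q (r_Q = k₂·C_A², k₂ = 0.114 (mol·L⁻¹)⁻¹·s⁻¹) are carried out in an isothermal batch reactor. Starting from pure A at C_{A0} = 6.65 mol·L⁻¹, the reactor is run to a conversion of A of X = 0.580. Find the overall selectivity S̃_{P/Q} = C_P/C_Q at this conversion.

C_A = C_{A0}(1−X) = 2.793 mol·L⁻¹.
Along a PFR/batch, dC_P/dC_A = −r_P/(r_P+r_Q) = −k₁/(k₁+k₂·C_A).
Integrating from C_{A0} to C_A: C_P = (0.202/0.114)·ln[(0.202+0.114·6.65)/(0.202+0.114·2.79)] = 1.772·ln(0.9601/0.5204) = 1.085 mol·L⁻¹.
C_Q = (C_{A0}−C_A)−C_P = 2.772 mol·L⁻¹; S̃_{P/Q} = 1.085/2.772 = 0.392.

0.392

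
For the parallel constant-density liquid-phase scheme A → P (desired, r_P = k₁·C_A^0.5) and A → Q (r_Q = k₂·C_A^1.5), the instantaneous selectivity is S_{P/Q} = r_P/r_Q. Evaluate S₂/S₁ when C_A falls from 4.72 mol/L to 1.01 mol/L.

S_{P/Q} = (k₁/k₂)·C_A⁻¹, so S₂/S₁ = (C_{A,2}/C_{A,1})⁻¹.
= 4.72/1.01 = 4.67.

4.67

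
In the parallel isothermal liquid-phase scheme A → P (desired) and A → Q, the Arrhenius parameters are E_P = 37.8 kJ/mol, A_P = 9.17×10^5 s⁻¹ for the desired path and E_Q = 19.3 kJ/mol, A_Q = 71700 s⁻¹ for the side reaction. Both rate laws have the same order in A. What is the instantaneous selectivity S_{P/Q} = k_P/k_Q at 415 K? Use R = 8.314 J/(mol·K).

0.0600

k_P/k_Q = (A_P/A_Q)·exp[−(E_P−E_Q)/(RT)] = (A_P/A_Q)·exp[(E_Q−E_P)/(RT)].
(E_Q−E_P)/(RT) = (19.3−37.8)×10³/(8.314×415) = -18500/3450 = -5.362.
k_P/k_Q = (9.17×10^5/71700)·exp(-5.362) = 12.79 × 0.004692 = 0.0600.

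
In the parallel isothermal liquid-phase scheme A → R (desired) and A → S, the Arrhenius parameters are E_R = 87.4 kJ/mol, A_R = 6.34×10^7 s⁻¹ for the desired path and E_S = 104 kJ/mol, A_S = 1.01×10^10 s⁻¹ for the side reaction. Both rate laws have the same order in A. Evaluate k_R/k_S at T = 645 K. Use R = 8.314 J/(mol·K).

With equal orders, S_{R/S} = k_R/k_S = (A_R/A_S)·exp[(E_S−E_R)/(RT)].
(E_S−E_R)/(RT) = (104−87.4)×10³/(8.314×645) = 16600/5363 = 3.096.
k_R/k_S = (6.34×10^7/1.01×10^10)·exp(3.096) = 0.006277 × 22.10 = 0.139.

0.139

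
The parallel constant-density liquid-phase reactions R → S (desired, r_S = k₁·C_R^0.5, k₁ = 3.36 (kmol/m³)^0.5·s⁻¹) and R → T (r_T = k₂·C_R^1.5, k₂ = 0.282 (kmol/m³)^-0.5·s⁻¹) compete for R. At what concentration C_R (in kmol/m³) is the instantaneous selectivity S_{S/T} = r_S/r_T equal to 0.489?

24.4 kmol/m³

S_{S/T} = (k₁/k₂)·C_R⁻¹ ⇒ C_R = (S·k₂/k₁)^(-1).
= (0.489×0.282/3.36)^(-1) = (0.04104)^(-1) = 24.4 kmol/m³.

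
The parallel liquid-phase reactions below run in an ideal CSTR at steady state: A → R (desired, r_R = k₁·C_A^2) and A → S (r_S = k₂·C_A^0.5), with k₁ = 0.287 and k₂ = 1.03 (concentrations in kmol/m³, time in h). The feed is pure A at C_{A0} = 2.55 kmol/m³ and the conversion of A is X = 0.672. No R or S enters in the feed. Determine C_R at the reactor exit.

Exit C_A = C_{A0}(1−X) = 2.55×0.328 = 0.8364 kmol/m³.
In a CSTR the entire volume is at exit conditions, so r_R = 0.287×0.8364^2 = 0.2008 and r_S = 1.03×0.8364^0.5 = 0.9420.
Fraction of consumed A going to R: r_R/(r_R+r_S) = 0.1757.
C_R = 0.1757·C_{A0}·X = 0.1757×2.55×0.672 = 0.301 kmol/m³.

0.301 kmol/m³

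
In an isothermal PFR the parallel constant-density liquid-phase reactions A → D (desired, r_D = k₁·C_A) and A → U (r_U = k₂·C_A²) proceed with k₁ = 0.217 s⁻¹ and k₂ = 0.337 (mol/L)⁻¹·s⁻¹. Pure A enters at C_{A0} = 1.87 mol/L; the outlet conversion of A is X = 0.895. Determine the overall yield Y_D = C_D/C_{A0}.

C_A = C_{A0}(1−X) = 0.1963 mol/L.
Along a PFR/batch, dC_D/dC_A = −r_D/(r_D+r_U) = −k₁/(k₁+k₂·C_A).
Integrating from C_{A0} to C_A: C_D = (0.217/0.337)·ln[(0.217+0.337·1.87)/(0.217+0.337·0.196)] = 0.6439·ln(0.8472/0.2832) = 0.7057 mol/L.
Y_D = C_D/C_{A0} = 0.7057/1.87 = 0.377.

0.377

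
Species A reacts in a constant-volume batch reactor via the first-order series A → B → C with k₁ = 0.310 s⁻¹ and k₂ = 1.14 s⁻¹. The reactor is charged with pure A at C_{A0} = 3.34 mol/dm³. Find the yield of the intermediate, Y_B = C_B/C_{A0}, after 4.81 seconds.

0.0825

For first-order series with pure A initially, C_B(t) = k₁C_{A0}/(k₂−k₁)·(e^(−k₁t) − e^(−k₂t)).
e^(−k₁t) = e^(−0.310×4.81) = e^(−1.491) = 0.2251; e^(−k₂t) = e^(−5.483) = 0.004155.
C_B = 0.310×3.34/(1.14−0.310) × (0.2251−0.004155) = 1.247×0.2210 = 0.2757 mol/dm³.
Y_B = C_B/C_{A0} = 0.2757/3.34 = 0.0825.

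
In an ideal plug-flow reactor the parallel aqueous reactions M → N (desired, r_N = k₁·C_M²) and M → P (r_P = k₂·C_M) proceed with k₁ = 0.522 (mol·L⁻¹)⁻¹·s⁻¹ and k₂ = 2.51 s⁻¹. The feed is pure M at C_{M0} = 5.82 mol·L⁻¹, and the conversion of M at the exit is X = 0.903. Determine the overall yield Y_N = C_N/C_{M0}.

0.339

C_M = C_{M0}(1−X) = 0.5645 mol·L⁻¹.
Along a PFR/batch, dC_P/dC_M = −r_P/(r_N+r_P) = −k₂/(k₂+k₁·C_M).
Integrating from C_{M0} to C_M: C_P = (2.51/0.522)·ln[(2.51+0.522·5.82)/(2.51+0.522·0.565)] = 4.808·ln(5.548/2.805) = 3.280 mol·L⁻¹.
Then C_N = (C_{M0}−C_M) − C_P = 5.255 − 3.280 = 1.975 mol·L⁻¹.
Y_N = C_N/C_{M0} = 1.975/5.82 = 0.339.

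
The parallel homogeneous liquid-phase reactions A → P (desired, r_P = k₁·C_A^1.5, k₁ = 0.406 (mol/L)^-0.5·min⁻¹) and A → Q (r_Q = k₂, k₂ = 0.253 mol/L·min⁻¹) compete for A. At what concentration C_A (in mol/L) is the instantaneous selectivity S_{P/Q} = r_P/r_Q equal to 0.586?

0.511 mol/L

S_{P/Q} = (k₁/k₂)·C_A^1.5 ⇒ C_A = (S·k₂/k₁)^(1/1.5).
= (0.586×0.253/0.406)^(0.6667) = (0.3652)^(0.6667) = 0.511 mol/L.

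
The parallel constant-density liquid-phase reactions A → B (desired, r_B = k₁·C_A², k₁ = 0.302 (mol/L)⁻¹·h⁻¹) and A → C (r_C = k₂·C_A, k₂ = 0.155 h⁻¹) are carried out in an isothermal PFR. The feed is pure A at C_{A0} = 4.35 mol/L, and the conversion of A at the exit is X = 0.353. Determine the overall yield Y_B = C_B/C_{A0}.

C_A = C_{A0}(1−X) = 2.814 mol/L.
Along a PFR/batch, dC_C/dC_A = −r_C/(r_B+r_C) = −k₂/(k₂+k₁·C_A).
Integrating from C_{A0} to C_A: C_C = (0.155/0.302)·ln[(0.155+0.302·4.35)/(0.155+0.302·2.81)] = 0.5132·ln(1.469/1.005) = 0.1947 mol/L.
Then C_B = (C_{A0}−C_A) − C_C = 1.536 − 0.1947 = 1.341 mol/L.
Y_B = C_B/C_{A0} = 1.341/4.35 = 0.308.

0.308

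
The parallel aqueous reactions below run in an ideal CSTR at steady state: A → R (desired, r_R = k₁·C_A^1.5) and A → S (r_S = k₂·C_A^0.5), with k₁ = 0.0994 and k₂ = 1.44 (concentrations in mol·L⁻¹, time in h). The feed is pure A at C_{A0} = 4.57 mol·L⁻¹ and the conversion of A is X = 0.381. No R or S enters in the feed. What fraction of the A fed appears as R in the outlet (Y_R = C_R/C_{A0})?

Exit C_A = C_{A0}(1−X) = 4.57×0.619 = 2.829 mol·L⁻¹.
Rates in a CSTR are evaluated at the outlet concentration: r_R = 0.0994×2.829^1.5 = 0.4729, r_S = 1.44×2.829^0.5 = 2.422.
Fraction of consumed A going to R: r_R/(r_R+r_S) = 0.1634.
C_R = 0.1634·C_{A0}·X = 0.1634×4.57×0.381 = 0.284 mol·L⁻¹; Y_R = C_R/C_{A0} = 0.0622.

0.0622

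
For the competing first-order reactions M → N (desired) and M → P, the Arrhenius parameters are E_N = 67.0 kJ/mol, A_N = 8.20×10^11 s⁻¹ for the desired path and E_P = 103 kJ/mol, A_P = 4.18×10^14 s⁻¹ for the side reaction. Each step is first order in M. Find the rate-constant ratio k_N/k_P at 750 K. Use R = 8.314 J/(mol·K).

With equal orders, S_{N/P} = k_N/k_P = (A_N/A_P)·exp[(E_P−E_N)/(RT)].
(E_P−E_N)/(RT) = (103−67.0)×10³/(8.314×750) = 36000/6236 = 5.773.
k_N/k_P = (8.20×10^11/4.18×10^14)·exp(5.773) = 0.001962 × 321.6 = 0.631.
Since E_N < E_P, lowering the temperature improves selectivity toward N.

0.631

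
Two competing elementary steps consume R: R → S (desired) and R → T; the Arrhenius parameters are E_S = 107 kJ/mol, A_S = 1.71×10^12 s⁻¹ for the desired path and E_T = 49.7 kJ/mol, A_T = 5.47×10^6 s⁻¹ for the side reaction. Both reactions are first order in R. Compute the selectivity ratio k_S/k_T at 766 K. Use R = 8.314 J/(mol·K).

38.7

Since both paths have the same order in R, the concentration cancels and S_{S/T} = k_S/k_T = (A_S/A_T)·exp[(E_T−E_S)/(RT)].
(E_T−E_S)/(RT) = (49.7−107)×10³/(8.314×766) = -57300/6369 = -8.997.
k_S/k_T = (1.71×10^12/5.47×10^6)·exp(-8.997) = 3.126×10^5 × 1.237×10^-4 = 38.7.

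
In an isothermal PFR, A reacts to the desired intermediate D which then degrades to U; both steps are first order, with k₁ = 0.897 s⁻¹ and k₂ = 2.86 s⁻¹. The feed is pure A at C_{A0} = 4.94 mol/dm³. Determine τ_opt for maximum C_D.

0.591 s

Setting dC_D/dτ = 0 gives τ_opt = ln(k₂/k₁)/(k₂−k₁).
= ln(2.86/0.897)/(2.86−0.897) = ln(3.188)/1.963 = 1.160/1.963 = 0.591 s.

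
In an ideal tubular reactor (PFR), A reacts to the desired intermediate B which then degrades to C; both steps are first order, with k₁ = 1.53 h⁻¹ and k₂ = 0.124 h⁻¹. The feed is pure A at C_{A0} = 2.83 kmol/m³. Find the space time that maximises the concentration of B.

The intermediate peaks when r₁ = r₂, i.e. k₁e^(−k₁τ) = k₂e^(−k₂τ), giving τ_opt = ln(k₂/k₁)/(k₂−k₁).
= ln(0.124/1.53)/(0.124−1.53) = ln(0.08105)/-1.406 = -2.513/-1.406 = 1.79 h.

1.79 h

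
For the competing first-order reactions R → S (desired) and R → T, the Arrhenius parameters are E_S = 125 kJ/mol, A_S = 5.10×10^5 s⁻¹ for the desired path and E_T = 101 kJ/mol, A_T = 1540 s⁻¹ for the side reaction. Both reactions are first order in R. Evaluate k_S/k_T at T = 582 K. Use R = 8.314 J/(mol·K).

2.32

Since both paths have the same order in R, the concentration cancels and S_{S/T} = k_S/k_T = (A_S/A_T)·exp[(E_T−E_S)/(RT)].
(E_T−E_S)/(RT) = (101−125)×10³/(8.314×582) = -24000/4839 = -4.960.
k_S/k_T = (5.10×10^5/1540)·exp(-4.960) = 331.2 × 0.007013 = 2.32.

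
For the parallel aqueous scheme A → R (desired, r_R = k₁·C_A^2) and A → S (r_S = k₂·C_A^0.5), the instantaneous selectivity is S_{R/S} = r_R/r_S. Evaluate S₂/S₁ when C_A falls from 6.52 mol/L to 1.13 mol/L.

0.0722

S_{R/S} = (k₁/k₂)·C_A^1.5, so S₂/S₁ = (C_{A,2}/C_{A,1})^1.5.
= (1.13/6.52)^1.5 = (0.1733)^1.5 = 0.0722.
Selectivity toward R falls as C_A falls — high-concentration operation is favoured.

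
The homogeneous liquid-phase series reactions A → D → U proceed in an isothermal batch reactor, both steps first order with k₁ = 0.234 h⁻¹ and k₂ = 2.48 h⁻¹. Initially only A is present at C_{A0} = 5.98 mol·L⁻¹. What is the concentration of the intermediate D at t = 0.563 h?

0.392 mol·L⁻¹

Solving the coupled first-order balances gives C_D(t) = [k₁/(k₂−k₁)]·C_{A0}·(e^(−k₁t) − e^(−k₂t)).
e^(−k₁t) = e^(−0.234×0.563) = e^(−0.1317) = 0.8766; e^(−k₂t) = e^(−1.396) = 0.2475.
C_D = 0.234×5.98/(2.48−0.234) × (0.8766−0.2475) = 0.6230×0.6290 = 0.3919 mol·L⁻¹.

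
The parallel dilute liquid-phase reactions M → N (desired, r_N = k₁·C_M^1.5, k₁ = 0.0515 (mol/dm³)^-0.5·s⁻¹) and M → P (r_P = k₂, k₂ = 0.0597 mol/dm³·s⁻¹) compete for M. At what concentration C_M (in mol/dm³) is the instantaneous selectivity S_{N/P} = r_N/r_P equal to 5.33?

3.37 mol/dm³

S_{N/P} = (k₁/k₂)·C_M^1.5 ⇒ C_M = (S·k₂/k₁)^(1/1.5).
= (5.33×0.0597/0.0515)^(0.6667) = (6.179)^(0.6667) = 3.37 mol/dm³.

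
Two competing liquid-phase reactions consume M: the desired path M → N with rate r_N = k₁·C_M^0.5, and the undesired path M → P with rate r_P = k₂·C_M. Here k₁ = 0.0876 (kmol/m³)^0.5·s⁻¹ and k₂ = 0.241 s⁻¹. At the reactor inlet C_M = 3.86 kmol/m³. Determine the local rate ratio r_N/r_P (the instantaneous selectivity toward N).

0.185

S_{N/P} = r_N/r_P = (k₁·C_M^0.5)/(k₂·C_M) = (k₁/k₂)·C_M^-0.5.
= (0.0876×3.860^0.5) / (0.241×3.860) = 0.1721/0.9303 = 0.185.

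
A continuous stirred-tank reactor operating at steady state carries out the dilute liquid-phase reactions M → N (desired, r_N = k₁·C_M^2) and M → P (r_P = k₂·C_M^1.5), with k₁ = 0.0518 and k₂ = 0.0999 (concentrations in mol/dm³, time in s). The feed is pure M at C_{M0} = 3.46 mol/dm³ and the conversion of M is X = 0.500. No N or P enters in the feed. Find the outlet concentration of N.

Exit C_M = C_{M0}(1−X) = 3.46×0.500 = 1.730 mol/dm³.
A CSTR operates uniformly at the exit composition, giving r_N = 0.1550 and r_P = 0.2273 (each k·C_M^n at C_M = 1.730).
Fraction of consumed M going to N: r_N/(r_N+r_P) = 0.4055.
C_N = 0.4055·C_{M0}·X = 0.4055×3.46×0.500 = 0.701 mol/dm³.

0.701 mol/dm³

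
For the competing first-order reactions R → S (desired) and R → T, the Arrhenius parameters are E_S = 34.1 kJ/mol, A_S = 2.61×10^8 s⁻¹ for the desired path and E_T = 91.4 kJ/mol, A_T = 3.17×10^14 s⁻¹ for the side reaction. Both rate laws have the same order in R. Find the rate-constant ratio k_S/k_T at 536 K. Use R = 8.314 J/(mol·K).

0.316

With equal orders, S_{S/T} = k_S/k_T = (A_S/A_T)·exp[(E_T−E_S)/(RT)].
(E_T−E_S)/(RT) = (91.4−34.1)×10³/(8.314×536) = 57300/4456 = 12.86.
k_S/k_T = (2.61×10^8/3.17×10^14)·exp(12.86) = 8.233×10^-7 × 3.839×10^5 = 0.316.
Since E_S < E_T, lowering the temperature improves selectivity toward S.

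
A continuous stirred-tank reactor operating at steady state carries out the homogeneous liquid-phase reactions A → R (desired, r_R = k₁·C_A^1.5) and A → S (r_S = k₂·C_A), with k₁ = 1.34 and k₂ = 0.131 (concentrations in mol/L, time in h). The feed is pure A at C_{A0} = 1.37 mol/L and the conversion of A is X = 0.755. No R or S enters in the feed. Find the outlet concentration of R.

Exit C_A = C_{A0}(1−X) = 1.37×0.245 = 0.3357 mol/L.
Rates in a CSTR are evaluated at the outlet concentration: r_R = 1.34×0.3357^1.5 = 0.2606, r_S = 0.131×0.3357 = 0.04397.
Fraction of consumed A going to R: r_R/(r_R+r_S) = 0.8556.
C_R = 0.8556·C_{A0}·X = 0.8556×1.37×0.755 = 0.885 mol/L.

0.885 mol/L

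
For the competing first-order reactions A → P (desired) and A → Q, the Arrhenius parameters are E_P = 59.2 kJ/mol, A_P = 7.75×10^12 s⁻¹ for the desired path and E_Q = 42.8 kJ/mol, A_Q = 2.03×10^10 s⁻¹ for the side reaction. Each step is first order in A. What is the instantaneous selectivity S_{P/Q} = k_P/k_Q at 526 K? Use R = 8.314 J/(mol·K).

8.98

Since both paths have the same order in A, the concentration cancels and S_{P/Q} = k_P/k_Q = (A_P/A_Q)·exp[(E_Q−E_P)/(RT)].
(E_Q−E_P)/(RT) = (42.8−59.2)×10³/(8.314×526) = -16400/4373 = -3.750.
k_P/k_Q = (7.75×10^12/2.03×10^10)·exp(-3.750) = 381.8 × 0.02351 = 8.98.
Since E_P > E_Q, raising the temperature improves selectivity toward P.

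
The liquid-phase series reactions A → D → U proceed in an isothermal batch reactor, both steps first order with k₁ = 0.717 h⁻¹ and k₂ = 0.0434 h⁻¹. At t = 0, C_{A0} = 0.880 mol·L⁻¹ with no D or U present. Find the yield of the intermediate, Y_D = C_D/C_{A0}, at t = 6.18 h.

0.801

The intermediate concentration in a first-order A→B→C sequence is C_D = k₁C_{A0}(e^(−k₁t) − e^(−k₂t))/(k₂−k₁).
e^(−k₁t) = e^(−0.717×6.18) = e^(−4.431) = 0.01190; e^(−k₂t) = e^(−0.2682) = 0.7647.
C_D = 0.717×0.880/(0.0434−0.717) × (0.01190−0.7647) = (-0.9367)×(-0.7528) = 0.7052 mol·L⁻¹.
Y_D = C_D/C_{A0} = 0.7052/0.880 = 0.801.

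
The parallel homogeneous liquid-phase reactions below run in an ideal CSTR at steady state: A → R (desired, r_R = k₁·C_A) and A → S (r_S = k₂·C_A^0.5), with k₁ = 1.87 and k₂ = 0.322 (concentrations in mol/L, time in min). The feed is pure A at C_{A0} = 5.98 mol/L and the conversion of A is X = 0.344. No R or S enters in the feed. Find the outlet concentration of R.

Exit C_A = C_{A0}(1−X) = 5.98×0.656 = 3.923 mol/L.
Rates in a CSTR are evaluated at the outlet concentration: r_R = 1.87×3.923 = 7.336, r_S = 0.322×3.923^0.5 = 0.6378.
Fraction of consumed A going to R: r_R/(r_R+r_S) = 0.9200.
C_R = 0.9200·C_{A0}·X = 0.9200×5.98×0.344 = 1.89 mol/L.

1.89 mol/L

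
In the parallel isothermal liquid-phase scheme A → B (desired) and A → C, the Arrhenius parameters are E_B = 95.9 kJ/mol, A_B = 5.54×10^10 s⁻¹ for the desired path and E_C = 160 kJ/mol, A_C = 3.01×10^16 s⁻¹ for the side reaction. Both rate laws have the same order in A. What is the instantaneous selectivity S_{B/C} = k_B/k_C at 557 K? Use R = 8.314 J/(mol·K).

k_B/k_C = (A_B/A_C)·exp[−(E_B−E_C)/(RT)] = (A_B/A_C)·exp[(E_C−E_B)/(RT)].
(E_C−E_B)/(RT) = (160−95.9)×10³/(8.314×557) = 64100/4631 = 13.84.
k_B/k_C = (5.54×10^10/3.01×10^16)·exp(13.84) = 1.841×10^-6 × 1.027×10^6 = 1.89.

1.89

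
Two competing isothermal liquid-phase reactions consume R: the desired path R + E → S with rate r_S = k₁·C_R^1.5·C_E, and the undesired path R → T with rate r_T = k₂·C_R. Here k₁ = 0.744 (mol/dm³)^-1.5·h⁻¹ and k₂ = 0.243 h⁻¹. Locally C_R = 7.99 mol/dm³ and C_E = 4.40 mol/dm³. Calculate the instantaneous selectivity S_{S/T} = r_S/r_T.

S_{S/T} = r_S/r_T = (k₁·C_R^1.5·C_E)/(k₂·C_R) = (k₁/k₂)·C_R^0.5·C_E.
= (0.744×7.990^1.5×4.400) / (0.243×7.990) = 73.93/1.942 = 38.1.
Since the desired path is higher order in R, keeping C_R high (PFR or concentrated feed) favours S.

38.1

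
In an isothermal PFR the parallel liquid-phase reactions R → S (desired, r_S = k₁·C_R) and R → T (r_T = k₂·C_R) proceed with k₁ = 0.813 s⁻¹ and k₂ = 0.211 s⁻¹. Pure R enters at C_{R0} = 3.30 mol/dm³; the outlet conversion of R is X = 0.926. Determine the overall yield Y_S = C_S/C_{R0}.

0.735

C_R = C_{R0}(1−X) = 0.2442 mol/dm³.
Both paths are first order in R, so the instantaneous fraction to S is constant: dC_S/d(−C_R) = k₁/(k₁+k₂) = 0.7939.
C_S = 0.7939·(C_{R0}−C_R) = 0.7939×3.056 = 2.43 mol/dm³.
Y_S = C_S/C_{R0} = 2.426/3.30 = 0.735.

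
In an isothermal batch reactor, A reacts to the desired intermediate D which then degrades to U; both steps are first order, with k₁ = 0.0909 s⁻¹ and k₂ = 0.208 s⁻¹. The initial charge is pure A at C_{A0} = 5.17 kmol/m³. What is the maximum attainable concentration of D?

Evaluating C_D at t_opt = ln(k₂/k₁)/(k₂−k₁) gives C_{D,max}/C_{A0} = (k₁/k₂)^[k₂/(k₂−k₁)].
= (0.0909/0.208)^(0.208/(0.208−0.0909)) = (0.4370)^(1.776) = 0.2298.
C_{D,max} = 0.2298×5.17 = 1.19 kmol/m³.

1.19 kmol/m³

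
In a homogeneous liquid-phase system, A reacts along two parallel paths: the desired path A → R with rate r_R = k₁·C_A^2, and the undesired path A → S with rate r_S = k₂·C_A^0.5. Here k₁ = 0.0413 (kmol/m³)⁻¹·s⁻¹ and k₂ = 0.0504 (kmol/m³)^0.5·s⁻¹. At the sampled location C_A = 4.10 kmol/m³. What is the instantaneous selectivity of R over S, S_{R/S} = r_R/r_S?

S_{R/S} = r_R/r_S = (k₁·C_A^2)/(k₂·C_A^0.5) = (k₁/k₂)·C_A^1.5.
= (0.0413×4.100^2) / (0.0504×4.100^0.5) = 0.6943/0.1021 = 6.80.

6.80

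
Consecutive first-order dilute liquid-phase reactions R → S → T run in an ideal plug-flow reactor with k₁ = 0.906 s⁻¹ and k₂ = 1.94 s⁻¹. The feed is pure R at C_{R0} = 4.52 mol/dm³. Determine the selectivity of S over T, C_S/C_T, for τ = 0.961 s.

For first-order series with pure R initially, C_S(τ) = k₁C_{R0}/(k₂−k₁)·(e^(−k₁τ) − e^(−k₂τ)).
e^(−k₁τ) = e^(−0.906×0.961) = e^(−0.8707) = 0.4187; e^(−k₂τ) = e^(−1.864) = 0.1550.
C_S = 0.906×4.52/(1.94−0.906) × (0.4187−0.1550) = 3.960×0.2637 = 1.044 mol/dm³.
C_R = C_{R0}e^(−k₁τ) = 1.892 mol/dm³, so C_T = C_{R0}−C_R−C_S = 1.583 mol/dm³; C_S/C_T = 0.660.

0.660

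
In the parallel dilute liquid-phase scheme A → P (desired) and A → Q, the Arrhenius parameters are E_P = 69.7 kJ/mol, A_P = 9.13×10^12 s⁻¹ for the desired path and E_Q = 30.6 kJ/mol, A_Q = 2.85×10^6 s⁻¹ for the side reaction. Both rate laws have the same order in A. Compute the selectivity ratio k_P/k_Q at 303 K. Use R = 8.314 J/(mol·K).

With equal orders, S_{P/Q} = k_P/k_Q = (A_P/A_Q)·exp[(E_Q−E_P)/(RT)].
(E_Q−E_P)/(RT) = (30.6−69.7)×10³/(8.314×303) = -39100/2519 = -15.52.
k_P/k_Q = (9.13×10^12/2.85×10^6)·exp(-15.52) = 3.204×10^6 × 1.817×10^-7 = 0.582.

0.582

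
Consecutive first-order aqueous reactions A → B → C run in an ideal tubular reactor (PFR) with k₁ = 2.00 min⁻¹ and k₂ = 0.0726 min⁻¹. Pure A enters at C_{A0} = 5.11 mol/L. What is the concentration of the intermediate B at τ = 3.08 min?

4.23 mol/L

The intermediate concentration in a first-order A→B→C sequence is C_B = k₁C_{A0}(e^(−k₁τ) − e^(−k₂τ))/(k₂−k₁).
e^(−k₁τ) = e^(−2.00×3.08) = e^(−6.160) = 0.002112; e^(−k₂τ) = e^(−0.2236) = 0.7996.
C_B = 2.00×5.11/(0.0726−2.00) × (0.002112−0.7996) = (-5.302)×(-0.7975) = 4.229 mol/L.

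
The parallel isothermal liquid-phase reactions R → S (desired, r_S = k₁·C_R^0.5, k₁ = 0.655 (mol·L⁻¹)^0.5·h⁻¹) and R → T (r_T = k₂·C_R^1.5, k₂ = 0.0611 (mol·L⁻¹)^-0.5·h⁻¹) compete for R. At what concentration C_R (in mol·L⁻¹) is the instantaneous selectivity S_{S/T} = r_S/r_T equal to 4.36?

S_{S/T} = (k₁/k₂)·C_R⁻¹ ⇒ C_R = (S·k₂/k₁)^(-1).
= (4.36×0.0611/0.655)^(-1) = (0.4067)^(-1) = 2.46 mol·L⁻¹.

2.46 mol·L⁻¹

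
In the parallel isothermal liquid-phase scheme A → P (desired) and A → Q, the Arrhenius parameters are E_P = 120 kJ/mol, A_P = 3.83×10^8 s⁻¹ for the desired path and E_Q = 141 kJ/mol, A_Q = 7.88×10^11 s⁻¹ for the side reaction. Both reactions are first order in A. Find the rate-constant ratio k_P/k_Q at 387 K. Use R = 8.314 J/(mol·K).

With equal orders, S_{P/Q} = k_P/k_Q = (A_P/A_Q)·exp[(E_Q−E_P)/(RT)].
(E_Q−E_P)/(RT) = (141−120)×10³/(8.314×387) = 21000/3218 = 6.527.
k_P/k_Q = (3.83×10^8/7.88×10^11)·exp(6.527) = 4.860×10^-4 × 683.2 = 0.332.
Since E_P < E_Q, lowering the temperature improves selectivity toward P.

0.332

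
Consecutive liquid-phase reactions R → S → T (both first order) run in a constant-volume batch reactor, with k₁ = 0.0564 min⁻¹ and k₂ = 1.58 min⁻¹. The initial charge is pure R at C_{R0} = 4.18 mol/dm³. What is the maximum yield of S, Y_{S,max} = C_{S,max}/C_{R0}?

Evaluating C_S at t_opt = ln(k₂/k₁)/(k₂−k₁) gives C_{S,max}/C_{R0} = (k₁/k₂)^[k₂/(k₂−k₁)].
= (0.0564/1.58)^(1.58/(1.58−0.0564)) = (0.03570)^(1.037) = 0.03155.

0.0316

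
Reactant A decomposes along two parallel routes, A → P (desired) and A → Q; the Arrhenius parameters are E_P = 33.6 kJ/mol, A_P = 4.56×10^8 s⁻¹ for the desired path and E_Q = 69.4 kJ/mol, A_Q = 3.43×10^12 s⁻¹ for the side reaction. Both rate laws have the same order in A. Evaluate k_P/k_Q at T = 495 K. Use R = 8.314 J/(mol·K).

0.797

k_P/k_Q = (A_P/A_Q)·exp[−(E_P−E_Q)/(RT)] = (A_P/A_Q)·exp[(E_Q−E_P)/(RT)].
(E_Q−E_P)/(RT) = (69.4−33.6)×10³/(8.314×495) = 35800/4115 = 8.699.
k_P/k_Q = (4.56×10^8/3.43×10^12)·exp(8.699) = 1.329×10^-4 × 5997 = 0.797.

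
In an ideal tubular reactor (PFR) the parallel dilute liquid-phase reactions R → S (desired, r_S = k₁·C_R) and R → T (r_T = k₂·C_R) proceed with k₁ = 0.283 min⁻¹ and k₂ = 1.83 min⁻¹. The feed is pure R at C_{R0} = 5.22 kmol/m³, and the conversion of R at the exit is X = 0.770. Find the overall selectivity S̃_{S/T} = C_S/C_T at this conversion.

0.155

C_R = C_{R0}(1−X) = 1.201 kmol/m³.
Both paths are first order in R, so the instantaneous fraction to S is constant: dC_S/d(−C_R) = k₁/(k₁+k₂) = 0.1339.
C_S = 0.1339·(C_{R0}−C_R) = 0.1339×4.019 = 0.538 kmol/m³.
C_T = (C_{R0}−C_R)−C_S = 3.481 kmol/m³; S̃_{S/T} = 0.5383/3.481 = 0.155.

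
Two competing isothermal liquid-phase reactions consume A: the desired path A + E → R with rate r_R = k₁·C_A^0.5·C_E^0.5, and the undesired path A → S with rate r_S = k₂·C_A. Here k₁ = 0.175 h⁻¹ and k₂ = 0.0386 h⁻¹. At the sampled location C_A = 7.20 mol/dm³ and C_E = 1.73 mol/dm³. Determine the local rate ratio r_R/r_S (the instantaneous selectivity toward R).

S_{R/S} = r_R/r_S = (k₁·C_A^0.5·C_E^0.5)/(k₂·C_A) = (k₁/k₂)·C_A^-0.5·C_E^0.5.
= (0.175×7.200^0.5×1.730^0.5) / (0.0386×7.200) = 0.6176/0.2779 = 2.22.
The undesired path is higher order in A, so low C_A (CSTR or dilute feed) favours R.

2.22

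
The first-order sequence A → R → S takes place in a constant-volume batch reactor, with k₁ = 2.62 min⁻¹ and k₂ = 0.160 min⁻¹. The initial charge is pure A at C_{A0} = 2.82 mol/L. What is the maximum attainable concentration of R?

2.35 mol/L

Evaluating C_R at t_opt = ln(k₂/k₁)/(k₂−k₁) gives C_{R,max}/C_{A0} = (k₁/k₂)^[k₂/(k₂−k₁)].
= (2.62/0.160)^(0.160/(0.160−2.62)) = (16.38)^(-0.06504) = 0.8337.
C_{R,max} = 0.8337×2.82 = 2.35 mol/L.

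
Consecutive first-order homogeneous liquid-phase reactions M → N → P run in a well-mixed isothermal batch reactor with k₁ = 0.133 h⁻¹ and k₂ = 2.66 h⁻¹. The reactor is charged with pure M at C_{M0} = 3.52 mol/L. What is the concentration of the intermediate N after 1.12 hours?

0.150 mol/L

The intermediate concentration in a first-order A→B→C sequence is C_N = k₁C_{M0}(e^(−k₁t) − e^(−k₂t))/(k₂−k₁).
e^(−k₁t) = e^(−0.133×1.12) = e^(−0.1490) = 0.8616; e^(−k₂t) = e^(−2.979) = 0.05083.
C_N = 0.133×3.52/(2.66−0.133) × (0.8616−0.05083) = 0.1853×0.8108 = 0.1502 mol/L.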